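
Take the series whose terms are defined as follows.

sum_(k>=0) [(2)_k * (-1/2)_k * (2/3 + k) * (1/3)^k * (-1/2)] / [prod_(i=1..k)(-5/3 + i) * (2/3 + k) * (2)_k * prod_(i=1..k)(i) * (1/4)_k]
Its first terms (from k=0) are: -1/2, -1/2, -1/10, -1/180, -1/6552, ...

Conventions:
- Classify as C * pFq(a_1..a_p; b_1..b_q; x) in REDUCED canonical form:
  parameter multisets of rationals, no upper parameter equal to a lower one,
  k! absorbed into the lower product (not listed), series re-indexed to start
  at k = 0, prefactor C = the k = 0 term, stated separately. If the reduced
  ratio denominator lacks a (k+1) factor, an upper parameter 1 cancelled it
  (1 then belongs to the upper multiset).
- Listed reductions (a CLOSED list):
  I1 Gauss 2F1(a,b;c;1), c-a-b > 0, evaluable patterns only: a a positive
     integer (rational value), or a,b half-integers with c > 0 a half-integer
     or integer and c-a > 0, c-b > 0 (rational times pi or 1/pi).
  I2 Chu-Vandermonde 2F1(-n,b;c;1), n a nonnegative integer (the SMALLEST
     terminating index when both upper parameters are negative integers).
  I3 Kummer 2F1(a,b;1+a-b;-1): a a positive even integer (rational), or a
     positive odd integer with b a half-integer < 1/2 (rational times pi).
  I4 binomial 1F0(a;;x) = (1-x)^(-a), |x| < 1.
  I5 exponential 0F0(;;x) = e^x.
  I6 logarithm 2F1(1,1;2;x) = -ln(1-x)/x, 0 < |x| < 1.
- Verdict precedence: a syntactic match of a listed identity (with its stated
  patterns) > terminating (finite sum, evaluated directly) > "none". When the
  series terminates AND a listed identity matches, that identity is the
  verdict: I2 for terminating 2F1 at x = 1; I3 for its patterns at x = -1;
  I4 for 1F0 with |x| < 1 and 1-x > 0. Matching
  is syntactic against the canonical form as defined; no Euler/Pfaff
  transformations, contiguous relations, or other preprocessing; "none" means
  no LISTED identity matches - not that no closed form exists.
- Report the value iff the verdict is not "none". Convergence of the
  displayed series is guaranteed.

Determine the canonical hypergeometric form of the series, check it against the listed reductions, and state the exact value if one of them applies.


Prefactor -1/2, argument 1/3: 1F2 with upper {-1/2} over lower {-2/3, 1/4}. Verdict: none - this 1F2 at x = 1/3 matches no listed pattern, and upper {-1/2} holds no stopper.

The tell: x = (1/3) and the lower running product (prefactor -1/2) is a rising factorial.
Step ratio: r(k) = (1/3) * (k-1/2) / [(k-2/3) (k+1/4) (k+1)] - poly over poly, x = (1/3) from leading terms; C = -1/2 at k = 0.


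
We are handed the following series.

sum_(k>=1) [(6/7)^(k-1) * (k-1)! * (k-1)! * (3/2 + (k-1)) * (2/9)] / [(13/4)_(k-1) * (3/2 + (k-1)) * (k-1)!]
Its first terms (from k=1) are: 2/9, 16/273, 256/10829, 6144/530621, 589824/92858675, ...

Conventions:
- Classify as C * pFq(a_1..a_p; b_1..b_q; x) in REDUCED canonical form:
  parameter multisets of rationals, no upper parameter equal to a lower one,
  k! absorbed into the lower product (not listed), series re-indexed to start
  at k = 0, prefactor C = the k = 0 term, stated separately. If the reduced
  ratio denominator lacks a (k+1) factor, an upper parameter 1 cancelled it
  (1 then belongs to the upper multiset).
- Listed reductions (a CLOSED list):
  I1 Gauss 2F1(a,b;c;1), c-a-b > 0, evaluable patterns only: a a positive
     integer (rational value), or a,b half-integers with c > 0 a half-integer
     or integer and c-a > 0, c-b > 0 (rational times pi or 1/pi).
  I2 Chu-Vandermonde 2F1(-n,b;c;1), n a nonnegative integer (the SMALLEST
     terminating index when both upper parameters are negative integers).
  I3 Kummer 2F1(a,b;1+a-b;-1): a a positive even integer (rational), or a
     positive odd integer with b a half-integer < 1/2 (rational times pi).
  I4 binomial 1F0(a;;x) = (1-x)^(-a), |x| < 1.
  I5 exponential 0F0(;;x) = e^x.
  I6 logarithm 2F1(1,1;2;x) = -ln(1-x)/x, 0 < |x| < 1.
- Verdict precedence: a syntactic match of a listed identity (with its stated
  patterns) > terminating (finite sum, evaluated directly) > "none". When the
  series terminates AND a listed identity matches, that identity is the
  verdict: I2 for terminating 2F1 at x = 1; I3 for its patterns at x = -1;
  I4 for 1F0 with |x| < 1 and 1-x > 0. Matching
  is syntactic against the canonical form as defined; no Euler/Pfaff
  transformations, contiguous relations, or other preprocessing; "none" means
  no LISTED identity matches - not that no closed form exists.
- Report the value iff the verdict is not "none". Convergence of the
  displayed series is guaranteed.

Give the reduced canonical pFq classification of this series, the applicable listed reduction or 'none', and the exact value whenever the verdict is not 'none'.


The series (x = 6/7) is 2F1: upper {1, 1}, lower {13/4}, prefactor 2/9. Verdict: none. Every listed pattern misses the 2F1 form at 6/7, upper {1, 1}.

The tell: t_0 being 2/9, the factorial ratio (C = 2/9, x = 6/7) (k+a-1)!/(a-1)! is a rising factorial (a)_k.
Step ratio: r(k) = (6/7) * (k+1) (k+1) / [(k+13/4) (k+1)] ; factor over Q: parameters, x = (6/7), and C = 2/9.


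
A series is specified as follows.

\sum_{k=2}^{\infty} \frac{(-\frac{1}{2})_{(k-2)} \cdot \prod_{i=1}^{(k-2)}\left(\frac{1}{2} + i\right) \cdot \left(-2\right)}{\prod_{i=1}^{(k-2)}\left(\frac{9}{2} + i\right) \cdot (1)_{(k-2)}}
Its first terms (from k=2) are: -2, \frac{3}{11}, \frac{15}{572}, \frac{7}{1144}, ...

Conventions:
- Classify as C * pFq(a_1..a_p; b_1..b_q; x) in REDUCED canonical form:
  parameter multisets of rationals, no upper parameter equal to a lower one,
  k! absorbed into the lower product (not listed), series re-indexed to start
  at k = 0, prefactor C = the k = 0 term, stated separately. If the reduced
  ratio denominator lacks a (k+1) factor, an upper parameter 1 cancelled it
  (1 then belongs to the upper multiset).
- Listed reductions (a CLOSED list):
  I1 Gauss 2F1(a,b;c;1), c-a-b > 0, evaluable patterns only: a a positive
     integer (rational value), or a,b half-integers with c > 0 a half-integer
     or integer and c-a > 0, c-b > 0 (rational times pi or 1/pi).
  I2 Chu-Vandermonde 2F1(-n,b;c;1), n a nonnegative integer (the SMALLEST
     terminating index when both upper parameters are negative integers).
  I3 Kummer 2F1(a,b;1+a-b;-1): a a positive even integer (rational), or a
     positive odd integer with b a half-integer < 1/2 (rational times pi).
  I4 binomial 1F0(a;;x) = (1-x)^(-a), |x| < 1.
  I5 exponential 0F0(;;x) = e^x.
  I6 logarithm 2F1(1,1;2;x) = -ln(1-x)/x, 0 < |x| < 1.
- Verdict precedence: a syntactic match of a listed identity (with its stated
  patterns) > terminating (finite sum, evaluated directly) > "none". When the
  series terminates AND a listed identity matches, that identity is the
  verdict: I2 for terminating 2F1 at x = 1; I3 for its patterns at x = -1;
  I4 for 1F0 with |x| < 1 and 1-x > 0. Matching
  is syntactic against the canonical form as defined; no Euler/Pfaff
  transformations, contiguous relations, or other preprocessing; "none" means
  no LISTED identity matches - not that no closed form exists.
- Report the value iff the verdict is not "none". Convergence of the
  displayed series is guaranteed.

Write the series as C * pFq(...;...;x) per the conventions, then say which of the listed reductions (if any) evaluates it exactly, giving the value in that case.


With C = -2: the canonical form is 2F1(-\frac{1}{2}, \frac{3}{2}; \frac{11}{2}; 1). Verdict at x = 1: Gauss (I1, half-integer pattern) matches (x = 1; upper {-\frac{1}{2}, \frac{3}{2}} half-integers, c = \frac{11}{2} in the evaluable pattern). Exact value: \left(-\frac{2205}{4096}\right) \cdot \pi.

Structural cue: x = 1 and the lower running product (C = -2, x = 1) is a rising factorial.
Adjacent-term ratio: r(k) = 1 * (k-\frac{1}{2}) (k+\frac{3}{2}) / [(k+\frac{11}{2}) (k+1)] - rational in k. x = 1; t_0 = -2; negate the roots.


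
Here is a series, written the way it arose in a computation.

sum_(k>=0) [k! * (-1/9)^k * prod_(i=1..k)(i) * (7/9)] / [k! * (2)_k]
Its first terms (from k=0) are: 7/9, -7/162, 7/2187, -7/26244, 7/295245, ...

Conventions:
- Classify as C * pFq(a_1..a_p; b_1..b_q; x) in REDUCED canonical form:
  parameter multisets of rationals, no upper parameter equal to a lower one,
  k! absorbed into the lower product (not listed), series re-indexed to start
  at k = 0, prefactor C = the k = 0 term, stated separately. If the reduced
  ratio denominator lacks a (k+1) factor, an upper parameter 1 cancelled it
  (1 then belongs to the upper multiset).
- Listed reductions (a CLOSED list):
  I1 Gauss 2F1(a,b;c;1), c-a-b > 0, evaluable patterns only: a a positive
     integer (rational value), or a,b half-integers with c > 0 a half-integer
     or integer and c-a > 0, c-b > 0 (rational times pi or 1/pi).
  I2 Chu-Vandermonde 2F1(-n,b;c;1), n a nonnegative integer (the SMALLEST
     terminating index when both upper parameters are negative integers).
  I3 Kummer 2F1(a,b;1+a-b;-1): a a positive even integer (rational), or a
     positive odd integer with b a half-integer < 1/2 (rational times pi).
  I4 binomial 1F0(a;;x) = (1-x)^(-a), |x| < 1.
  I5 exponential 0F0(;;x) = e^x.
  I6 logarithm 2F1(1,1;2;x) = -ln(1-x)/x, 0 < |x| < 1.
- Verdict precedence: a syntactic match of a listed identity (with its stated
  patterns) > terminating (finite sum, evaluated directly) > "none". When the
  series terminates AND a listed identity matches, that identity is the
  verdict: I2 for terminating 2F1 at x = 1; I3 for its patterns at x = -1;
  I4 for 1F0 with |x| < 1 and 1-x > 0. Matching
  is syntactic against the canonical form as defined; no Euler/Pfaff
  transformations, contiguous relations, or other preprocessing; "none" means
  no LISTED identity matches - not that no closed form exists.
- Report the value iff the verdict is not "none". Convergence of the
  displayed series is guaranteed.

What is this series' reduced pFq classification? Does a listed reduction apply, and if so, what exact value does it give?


Reduced: x = -1/9, 2F1, upper = {1, 1}, lower = {2}, C = 7/9. Verdict at x = -1/9: the I6 logarithm reduction matches (the logarithm: parameters (1,1;2), x = -1/9). Its exact value is 7 * ln(10/9).

First insight: from the first term 7/9: the factorial ratio (C = 7/9, x = -1/9) (k+a-1)!/(a-1)! is a rising factorial (a)_k.
Step ratio: r(k) = (-1/9) * (k+1) (k+1) / [(k+2) (k+1)] - rational; roots negated = parameters, x = (-1/9), C = 7/9.


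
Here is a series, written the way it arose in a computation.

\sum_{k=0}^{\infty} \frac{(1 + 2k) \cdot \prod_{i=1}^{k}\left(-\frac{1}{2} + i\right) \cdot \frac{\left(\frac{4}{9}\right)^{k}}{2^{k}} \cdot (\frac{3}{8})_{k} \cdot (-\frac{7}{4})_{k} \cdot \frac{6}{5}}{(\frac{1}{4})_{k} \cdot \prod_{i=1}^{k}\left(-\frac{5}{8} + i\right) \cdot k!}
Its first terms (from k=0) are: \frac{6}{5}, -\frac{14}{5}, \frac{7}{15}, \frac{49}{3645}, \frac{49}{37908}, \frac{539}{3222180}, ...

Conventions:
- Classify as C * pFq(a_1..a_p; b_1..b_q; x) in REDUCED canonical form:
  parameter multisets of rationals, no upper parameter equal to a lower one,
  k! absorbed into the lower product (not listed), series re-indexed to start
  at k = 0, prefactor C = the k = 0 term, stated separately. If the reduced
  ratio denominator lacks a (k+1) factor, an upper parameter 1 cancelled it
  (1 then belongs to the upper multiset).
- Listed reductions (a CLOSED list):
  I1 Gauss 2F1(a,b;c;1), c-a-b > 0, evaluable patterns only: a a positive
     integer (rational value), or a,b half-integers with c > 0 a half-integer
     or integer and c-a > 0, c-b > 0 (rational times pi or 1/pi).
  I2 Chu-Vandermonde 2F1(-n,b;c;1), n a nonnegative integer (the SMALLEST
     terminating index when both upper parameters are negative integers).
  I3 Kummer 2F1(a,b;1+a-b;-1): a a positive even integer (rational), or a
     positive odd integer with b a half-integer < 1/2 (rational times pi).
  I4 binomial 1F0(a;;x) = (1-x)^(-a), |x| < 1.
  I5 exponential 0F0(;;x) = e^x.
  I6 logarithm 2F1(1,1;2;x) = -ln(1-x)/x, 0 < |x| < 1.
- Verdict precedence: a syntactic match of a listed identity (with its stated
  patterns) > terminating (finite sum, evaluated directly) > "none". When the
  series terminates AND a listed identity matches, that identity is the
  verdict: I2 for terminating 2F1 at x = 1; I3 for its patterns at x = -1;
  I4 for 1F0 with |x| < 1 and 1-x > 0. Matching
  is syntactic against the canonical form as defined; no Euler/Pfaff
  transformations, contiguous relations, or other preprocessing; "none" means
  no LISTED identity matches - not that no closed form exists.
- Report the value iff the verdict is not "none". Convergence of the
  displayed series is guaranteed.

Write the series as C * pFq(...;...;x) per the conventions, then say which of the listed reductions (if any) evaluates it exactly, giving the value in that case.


This is \frac{6}{5} * 2F1(-\frac{7}{4}, \frac{3}{2}; \frac{1}{4}; \frac{2}{9}) in reduced canonical form. Verdict: none. Every listed pattern misses the 2F1 form at \frac{2}{9}, upper {-\frac{7}{4}, \frac{3}{2}}.

Key observation: t_0 = \frac{6}{5} here, and the parameter 3/8 appears in both the upper and lower lists and cancels.
Term ratio: r(k) = \frac{2}{9} * (k-\frac{7}{4}) (k+\frac{3}{2}) / [(k+\frac{1}{4}) (k+1)] - poly over poly, x = \frac{2}{9} from leading terms; C = \frac{6}{5} at k = 0.


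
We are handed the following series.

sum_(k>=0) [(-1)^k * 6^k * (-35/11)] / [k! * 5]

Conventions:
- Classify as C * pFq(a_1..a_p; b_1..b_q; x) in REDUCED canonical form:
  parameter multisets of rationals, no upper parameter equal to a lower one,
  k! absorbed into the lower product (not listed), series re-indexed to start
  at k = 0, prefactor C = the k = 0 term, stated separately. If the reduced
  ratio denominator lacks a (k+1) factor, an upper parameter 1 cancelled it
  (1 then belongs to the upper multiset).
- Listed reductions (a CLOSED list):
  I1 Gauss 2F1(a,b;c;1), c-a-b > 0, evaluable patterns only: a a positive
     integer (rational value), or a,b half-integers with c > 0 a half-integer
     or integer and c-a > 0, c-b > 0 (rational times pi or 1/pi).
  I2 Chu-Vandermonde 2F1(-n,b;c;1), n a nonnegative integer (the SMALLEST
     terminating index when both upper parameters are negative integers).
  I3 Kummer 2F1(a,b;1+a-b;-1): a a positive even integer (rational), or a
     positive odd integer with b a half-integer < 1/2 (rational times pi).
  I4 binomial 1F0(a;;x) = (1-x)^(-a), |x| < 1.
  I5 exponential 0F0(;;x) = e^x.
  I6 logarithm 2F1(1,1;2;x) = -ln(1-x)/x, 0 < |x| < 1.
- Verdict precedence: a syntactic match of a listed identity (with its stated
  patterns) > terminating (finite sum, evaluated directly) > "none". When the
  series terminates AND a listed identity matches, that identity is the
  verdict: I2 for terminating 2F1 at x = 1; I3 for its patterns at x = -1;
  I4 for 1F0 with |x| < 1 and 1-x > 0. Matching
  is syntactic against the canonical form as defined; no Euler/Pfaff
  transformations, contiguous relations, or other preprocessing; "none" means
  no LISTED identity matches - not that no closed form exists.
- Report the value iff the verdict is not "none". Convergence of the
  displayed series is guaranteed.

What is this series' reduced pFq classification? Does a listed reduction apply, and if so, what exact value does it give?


At argument -6: a 0F0 with upper {-}, lower {-}, scaled by C = -7/11. Verdict (x = -6): the I5 exponential reduction applies (the 0F0 exponential series at x = -6). Exact value: (-7/11) * e^(-6).

First insight: x = (-6) and the (-1)^k factor (C = -7/11) folds into the argument's sign.
Term ratio: r(k) = (-6) * 1 / [(k+1)] - rational in k, leading ratio (-6); with t_0 = -7/11, classification follows.


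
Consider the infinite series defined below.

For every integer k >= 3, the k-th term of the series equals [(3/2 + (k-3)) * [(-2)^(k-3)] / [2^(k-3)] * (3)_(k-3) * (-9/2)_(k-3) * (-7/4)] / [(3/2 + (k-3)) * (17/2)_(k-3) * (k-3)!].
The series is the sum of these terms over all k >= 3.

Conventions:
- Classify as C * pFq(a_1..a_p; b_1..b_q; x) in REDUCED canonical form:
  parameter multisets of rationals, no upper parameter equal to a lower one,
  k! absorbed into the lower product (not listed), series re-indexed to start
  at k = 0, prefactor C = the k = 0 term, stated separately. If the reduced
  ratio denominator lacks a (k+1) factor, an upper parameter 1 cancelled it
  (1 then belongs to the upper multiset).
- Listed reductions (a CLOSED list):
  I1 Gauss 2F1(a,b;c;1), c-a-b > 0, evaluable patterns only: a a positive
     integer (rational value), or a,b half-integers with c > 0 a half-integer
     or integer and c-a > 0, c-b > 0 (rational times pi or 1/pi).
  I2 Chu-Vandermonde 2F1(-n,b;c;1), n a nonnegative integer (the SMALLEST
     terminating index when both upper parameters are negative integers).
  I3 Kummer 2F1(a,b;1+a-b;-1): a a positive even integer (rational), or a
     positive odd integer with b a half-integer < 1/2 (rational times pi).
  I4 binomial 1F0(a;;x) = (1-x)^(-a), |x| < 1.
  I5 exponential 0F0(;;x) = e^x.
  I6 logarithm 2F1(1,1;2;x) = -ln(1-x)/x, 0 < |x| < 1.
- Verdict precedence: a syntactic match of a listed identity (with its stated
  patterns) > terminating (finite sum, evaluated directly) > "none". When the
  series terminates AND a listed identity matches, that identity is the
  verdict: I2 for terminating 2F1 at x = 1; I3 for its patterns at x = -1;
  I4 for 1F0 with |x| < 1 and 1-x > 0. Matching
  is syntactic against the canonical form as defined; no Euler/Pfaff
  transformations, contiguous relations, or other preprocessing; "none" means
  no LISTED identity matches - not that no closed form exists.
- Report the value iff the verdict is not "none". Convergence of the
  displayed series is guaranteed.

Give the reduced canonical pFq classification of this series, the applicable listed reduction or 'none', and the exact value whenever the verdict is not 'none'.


Prefactor -7/4, argument -1: 2F1 with upper {-9/2, 3} over lower {17/2}. Verdict: this is the Kummer evaluation I3 (x = -1; c = 17/2 equals 1+a-b for upper {-9/2, 3}: listed pattern). Value: (-315315/131072) * pi.

The tell: with t_0 = -7/4, the two k-th powers (C = -7/4, x = -1) combine into one argument.
Consecutive-term ratio: r(k) = (-1) * (k-9/2) (k+3) / [(k+17/2) (k+1)] ; factor over Q: parameters, x = (-1), and C = -7/4.


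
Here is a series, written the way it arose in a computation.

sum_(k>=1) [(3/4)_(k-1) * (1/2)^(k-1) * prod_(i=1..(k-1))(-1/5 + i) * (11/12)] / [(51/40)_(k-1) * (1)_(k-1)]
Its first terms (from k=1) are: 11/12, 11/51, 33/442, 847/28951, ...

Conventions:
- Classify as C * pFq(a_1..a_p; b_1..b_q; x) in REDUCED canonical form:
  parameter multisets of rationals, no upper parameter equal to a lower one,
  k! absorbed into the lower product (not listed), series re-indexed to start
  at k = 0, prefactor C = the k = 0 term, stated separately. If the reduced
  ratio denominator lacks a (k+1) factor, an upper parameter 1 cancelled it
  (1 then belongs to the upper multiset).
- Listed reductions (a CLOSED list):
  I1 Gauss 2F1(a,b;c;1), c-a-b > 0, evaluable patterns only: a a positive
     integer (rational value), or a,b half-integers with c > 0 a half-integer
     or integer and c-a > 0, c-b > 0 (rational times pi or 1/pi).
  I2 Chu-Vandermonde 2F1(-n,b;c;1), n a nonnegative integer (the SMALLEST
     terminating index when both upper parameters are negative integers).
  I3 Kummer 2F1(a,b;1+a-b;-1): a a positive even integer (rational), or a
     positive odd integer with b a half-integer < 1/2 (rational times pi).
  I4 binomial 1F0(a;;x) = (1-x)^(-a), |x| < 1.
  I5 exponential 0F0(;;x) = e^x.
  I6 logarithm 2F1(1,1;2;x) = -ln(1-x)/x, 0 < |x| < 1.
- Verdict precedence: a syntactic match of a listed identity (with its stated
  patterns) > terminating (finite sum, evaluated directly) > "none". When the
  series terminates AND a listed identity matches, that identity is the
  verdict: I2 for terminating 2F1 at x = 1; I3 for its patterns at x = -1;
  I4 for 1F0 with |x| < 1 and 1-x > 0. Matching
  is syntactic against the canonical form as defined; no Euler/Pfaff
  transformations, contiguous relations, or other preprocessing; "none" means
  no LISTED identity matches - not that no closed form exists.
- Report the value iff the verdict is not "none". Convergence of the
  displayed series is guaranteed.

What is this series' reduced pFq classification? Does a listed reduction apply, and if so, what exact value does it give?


Canonical form: C = 11/12 times 2F1 with upper {3/4, 4/5}, lower {51/40}, x = 1/2. Verdict: none here - no I1-I6 shape fits x = 1/2 with lower {51/40}.

Key step: t_0 = 11/12 here, and the running product (prefactor 11/12) telescopes to a rising factorial.
Step ratio: r(k) = (1/2) * (k+3/4) (k+4/5) / [(k+51/40) (k+1)] - rational; roots negated = parameters, x = (1/2), C = 11/12.


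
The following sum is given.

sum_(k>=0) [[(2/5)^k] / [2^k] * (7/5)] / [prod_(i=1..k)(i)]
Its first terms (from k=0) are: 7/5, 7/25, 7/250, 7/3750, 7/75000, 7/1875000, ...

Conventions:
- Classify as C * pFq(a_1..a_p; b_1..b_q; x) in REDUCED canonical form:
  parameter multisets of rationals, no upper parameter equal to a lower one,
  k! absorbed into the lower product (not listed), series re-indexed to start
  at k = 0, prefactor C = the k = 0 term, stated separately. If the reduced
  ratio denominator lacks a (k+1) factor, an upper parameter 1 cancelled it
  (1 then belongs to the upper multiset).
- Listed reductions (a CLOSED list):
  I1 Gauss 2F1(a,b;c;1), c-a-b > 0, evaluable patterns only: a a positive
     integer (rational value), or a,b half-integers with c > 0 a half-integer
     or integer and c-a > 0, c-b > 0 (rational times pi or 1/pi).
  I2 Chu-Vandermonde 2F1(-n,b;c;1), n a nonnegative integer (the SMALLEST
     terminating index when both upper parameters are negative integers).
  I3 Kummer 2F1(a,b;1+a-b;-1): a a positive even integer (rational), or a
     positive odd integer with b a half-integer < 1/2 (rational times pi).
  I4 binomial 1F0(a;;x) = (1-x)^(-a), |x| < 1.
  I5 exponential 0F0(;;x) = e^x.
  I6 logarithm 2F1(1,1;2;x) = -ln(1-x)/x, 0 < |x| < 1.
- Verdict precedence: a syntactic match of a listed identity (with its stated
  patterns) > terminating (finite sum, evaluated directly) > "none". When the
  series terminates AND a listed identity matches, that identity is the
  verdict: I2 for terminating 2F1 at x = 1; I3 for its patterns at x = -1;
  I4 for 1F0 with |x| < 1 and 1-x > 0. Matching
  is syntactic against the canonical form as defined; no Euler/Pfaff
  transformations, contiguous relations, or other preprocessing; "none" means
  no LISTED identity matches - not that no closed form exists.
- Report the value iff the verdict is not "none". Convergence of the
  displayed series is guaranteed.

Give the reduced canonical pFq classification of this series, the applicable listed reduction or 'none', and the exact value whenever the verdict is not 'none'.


First insight: from the first term 7/5: the two k-th powers (C = 7/5, x = 1/5) combine into one argument.
Ratio: r(k) = (1/5) * 1 / [(k+1)] ; factor over Q: parameters, x = (1/5), and C = 7/5.

With C = 7/5: the canonical form is 0F0(-; -; 1/5). Verdict: exponential (I5) fires (the 0F0 exponential series at x = 1/5). Sum: (7/5) * e^(1/5).


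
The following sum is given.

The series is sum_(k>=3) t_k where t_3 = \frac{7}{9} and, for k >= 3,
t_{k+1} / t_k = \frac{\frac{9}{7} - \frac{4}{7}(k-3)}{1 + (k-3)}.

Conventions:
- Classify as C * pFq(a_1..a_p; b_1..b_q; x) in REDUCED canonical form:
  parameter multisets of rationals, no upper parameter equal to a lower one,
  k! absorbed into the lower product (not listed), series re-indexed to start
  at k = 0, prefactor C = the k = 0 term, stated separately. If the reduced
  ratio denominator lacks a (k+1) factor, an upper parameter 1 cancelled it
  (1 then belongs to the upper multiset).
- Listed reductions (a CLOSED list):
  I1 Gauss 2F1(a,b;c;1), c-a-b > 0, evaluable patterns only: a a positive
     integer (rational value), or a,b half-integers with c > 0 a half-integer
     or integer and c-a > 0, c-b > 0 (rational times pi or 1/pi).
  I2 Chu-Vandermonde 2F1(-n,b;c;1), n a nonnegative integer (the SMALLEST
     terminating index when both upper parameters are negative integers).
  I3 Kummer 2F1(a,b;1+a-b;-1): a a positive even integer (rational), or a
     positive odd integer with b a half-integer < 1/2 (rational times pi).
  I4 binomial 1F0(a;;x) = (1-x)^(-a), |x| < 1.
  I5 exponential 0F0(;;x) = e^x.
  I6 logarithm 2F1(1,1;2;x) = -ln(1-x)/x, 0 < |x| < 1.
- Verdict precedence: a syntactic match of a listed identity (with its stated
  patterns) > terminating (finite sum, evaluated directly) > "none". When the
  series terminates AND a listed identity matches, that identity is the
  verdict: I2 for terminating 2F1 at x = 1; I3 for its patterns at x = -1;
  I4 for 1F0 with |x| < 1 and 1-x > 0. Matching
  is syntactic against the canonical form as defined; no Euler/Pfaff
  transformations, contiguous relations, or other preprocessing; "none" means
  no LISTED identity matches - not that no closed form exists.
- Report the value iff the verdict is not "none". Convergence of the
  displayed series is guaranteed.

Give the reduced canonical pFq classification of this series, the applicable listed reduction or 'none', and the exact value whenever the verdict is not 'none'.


Canonical form: C = \frac{7}{9} times 1F0 with upper {-\frac{9}{4}}, lower {-}, x = -\frac{4}{7}. Verdict: the I4 binomial reduction fires (the 1F0 binomial series: exponent 9/4, x = -\frac{4}{7}). Value: \frac{7}{9} \cdot \left(\frac{11}{7}\right)^{\frac{9}{4}}.

First insight: x = -\frac{4}{7} and roots of the ratio polynomials (C = 7/9, x = -4/7) are the negated parameters.
Ratio: r(k) = -\frac{4}{7} * (k-\frac{9}{4}) / [(k+1)] - rational in k. x = -\frac{4}{7}; t_0 = \frac{7}{9}; negate the roots.


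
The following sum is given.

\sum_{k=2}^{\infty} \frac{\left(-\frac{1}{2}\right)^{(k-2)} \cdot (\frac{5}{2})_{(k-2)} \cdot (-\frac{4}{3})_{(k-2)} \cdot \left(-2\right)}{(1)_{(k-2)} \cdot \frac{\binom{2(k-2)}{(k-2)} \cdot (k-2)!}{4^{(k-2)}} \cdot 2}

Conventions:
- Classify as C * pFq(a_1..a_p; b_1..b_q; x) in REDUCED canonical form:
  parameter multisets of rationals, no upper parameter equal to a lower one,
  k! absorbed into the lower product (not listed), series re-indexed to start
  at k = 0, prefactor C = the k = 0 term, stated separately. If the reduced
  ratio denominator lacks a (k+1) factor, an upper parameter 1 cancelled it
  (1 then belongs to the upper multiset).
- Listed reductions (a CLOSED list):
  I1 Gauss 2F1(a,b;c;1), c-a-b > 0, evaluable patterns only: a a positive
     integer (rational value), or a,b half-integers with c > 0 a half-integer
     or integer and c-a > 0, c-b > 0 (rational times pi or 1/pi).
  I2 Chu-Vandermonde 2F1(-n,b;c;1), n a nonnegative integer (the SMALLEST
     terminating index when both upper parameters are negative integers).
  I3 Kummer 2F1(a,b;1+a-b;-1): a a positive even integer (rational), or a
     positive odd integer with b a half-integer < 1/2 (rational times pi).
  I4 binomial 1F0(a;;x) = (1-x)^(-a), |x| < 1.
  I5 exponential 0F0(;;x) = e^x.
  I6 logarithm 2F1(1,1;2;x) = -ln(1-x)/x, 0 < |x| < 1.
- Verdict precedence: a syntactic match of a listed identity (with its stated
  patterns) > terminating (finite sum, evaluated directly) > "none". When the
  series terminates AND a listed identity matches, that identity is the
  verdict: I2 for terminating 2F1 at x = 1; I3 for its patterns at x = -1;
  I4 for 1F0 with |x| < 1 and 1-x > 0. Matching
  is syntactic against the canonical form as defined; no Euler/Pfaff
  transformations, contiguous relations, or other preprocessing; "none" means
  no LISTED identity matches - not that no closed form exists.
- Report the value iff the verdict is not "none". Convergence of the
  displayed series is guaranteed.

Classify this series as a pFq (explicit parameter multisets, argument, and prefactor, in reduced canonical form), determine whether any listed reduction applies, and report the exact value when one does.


Key step: t_0 = -1 here, and the constant factors (prefactor -1) combine into one prefactor.
Step ratio: r(k) = -\frac{1}{2} * (k-\frac{4}{3}) (k+\frac{5}{2}) / [(k+\frac{1}{2}) (k+1)] ; factor over Q: parameters, x = -\frac{1}{2}, and C = -1.

Classification (C = -1): 2F1 with upper {-\frac{4}{3}, \frac{5}{2}}, lower {\frac{1}{2}}, argument x = -\frac{1}{2}. Verdict: none (x = -\frac{1}{2}): each listed identity misses the multisets {-\frac{4}{3}, \frac{5}{2}} ; {\frac{1}{2}}.


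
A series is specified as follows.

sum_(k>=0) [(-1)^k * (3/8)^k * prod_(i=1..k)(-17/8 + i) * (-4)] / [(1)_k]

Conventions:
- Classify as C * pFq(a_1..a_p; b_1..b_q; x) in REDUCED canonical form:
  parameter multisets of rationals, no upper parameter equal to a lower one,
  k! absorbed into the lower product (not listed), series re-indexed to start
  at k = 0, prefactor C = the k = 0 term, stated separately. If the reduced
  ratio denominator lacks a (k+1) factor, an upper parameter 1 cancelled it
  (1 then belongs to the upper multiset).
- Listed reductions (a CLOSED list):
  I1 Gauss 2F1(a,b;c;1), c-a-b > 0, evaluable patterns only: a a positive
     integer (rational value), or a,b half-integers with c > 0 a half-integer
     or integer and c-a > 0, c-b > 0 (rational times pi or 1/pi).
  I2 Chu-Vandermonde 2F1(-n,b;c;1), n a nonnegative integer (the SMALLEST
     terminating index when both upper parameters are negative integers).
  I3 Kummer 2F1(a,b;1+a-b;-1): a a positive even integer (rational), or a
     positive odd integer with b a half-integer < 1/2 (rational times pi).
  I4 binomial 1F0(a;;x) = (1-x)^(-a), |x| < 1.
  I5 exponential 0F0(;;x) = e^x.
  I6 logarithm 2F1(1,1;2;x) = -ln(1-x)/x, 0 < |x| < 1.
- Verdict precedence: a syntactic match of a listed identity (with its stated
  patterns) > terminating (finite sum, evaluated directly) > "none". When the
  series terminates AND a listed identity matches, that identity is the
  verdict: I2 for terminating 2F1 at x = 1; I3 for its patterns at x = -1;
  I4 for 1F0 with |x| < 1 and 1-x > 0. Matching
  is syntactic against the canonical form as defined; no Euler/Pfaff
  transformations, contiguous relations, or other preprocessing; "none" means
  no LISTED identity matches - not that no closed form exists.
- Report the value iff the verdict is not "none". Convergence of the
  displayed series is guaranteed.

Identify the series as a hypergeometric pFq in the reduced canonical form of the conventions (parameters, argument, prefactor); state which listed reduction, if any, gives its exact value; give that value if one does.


The tell: t_0 = -4 here, and the (-1)^k factor (C = -4) folds into the argument's sign.
Term ratio: r(k) = (-3/8) * (k-9/8) / [(k+1)] - rational in k. x = (-3/8); t_0 = -4; negate the roots.

x = -3/8 here; the reduced form reads 1F0, upper {-9/8}, lower {-}, C = -4. Verdict: the binomial series (I4) matches (the 1F0 binomial series: exponent 9/8, x = -3/8). Exact value: (-4) * (11/8)^(9/8).


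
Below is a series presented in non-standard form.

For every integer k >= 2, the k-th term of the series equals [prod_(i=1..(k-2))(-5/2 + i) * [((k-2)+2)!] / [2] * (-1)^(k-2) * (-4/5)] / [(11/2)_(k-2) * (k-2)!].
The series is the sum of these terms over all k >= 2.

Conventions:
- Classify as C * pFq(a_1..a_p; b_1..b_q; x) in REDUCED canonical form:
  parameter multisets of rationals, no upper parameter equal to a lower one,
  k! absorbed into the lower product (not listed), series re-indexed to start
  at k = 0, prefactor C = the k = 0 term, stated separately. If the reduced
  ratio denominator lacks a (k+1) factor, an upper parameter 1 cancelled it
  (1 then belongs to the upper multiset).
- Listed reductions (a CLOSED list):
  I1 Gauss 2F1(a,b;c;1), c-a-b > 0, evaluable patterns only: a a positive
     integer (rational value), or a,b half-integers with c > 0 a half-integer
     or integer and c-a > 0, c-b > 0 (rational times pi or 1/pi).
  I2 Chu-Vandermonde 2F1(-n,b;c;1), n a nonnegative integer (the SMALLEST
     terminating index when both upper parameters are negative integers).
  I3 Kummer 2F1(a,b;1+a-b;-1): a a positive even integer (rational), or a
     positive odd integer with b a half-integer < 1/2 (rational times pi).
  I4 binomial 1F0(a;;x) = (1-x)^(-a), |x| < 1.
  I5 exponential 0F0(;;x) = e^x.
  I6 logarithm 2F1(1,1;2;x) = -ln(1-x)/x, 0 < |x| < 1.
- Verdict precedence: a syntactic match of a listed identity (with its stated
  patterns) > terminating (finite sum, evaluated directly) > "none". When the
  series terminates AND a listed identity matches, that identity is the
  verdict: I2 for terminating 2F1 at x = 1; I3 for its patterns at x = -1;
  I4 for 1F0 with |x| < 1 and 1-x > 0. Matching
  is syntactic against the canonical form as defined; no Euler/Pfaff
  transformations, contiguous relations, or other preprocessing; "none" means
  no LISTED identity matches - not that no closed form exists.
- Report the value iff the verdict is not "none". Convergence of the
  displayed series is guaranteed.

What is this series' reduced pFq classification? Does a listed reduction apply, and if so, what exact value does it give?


Canonical form: C = -4/5 times 2F1 with upper {-3/2, 3}, lower {11/2}, x = -1. Verdict: this is Kummer (I3) (x = -1; c = 11/2 equals 1+a-b for upper {-3/2, 3}: listed pattern). Sum: (-63/128) * pi.

Structural cue: with t_0 = -4/5, the running product (prefactor -4/5) telescopes to a rising factorial.
Term ratio: r(k) = (-1) * (k-3/2) (k+3) / [(k+11/2) (k+1)] ; factor over Q: parameters, x = (-1), and C = -4/5.


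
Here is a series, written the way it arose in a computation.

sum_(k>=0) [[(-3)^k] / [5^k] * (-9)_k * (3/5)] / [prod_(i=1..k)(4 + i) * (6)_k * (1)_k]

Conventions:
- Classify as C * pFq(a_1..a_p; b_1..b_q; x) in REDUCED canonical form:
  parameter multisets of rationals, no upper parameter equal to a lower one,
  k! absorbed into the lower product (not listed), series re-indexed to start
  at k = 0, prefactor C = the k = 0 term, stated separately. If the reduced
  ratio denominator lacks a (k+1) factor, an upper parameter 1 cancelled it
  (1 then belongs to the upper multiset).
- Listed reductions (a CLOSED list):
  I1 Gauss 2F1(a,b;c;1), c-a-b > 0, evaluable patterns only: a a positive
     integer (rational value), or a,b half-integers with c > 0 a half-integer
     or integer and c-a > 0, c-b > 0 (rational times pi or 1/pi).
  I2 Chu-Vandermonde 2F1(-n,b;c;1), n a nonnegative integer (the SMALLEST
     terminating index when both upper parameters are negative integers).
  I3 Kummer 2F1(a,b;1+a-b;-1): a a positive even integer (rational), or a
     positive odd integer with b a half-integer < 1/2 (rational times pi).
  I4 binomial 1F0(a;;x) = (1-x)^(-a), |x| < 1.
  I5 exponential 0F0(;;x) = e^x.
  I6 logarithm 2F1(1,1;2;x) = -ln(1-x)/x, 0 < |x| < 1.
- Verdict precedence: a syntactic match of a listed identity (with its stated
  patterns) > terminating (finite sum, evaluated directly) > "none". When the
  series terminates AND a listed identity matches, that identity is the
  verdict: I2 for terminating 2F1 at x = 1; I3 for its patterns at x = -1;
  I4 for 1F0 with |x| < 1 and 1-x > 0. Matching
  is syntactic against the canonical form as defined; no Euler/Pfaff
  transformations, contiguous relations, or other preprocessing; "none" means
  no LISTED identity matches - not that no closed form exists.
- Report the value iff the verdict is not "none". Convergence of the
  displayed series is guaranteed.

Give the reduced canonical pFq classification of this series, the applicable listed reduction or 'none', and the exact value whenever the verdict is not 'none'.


The tell: t_0 = 3/5 here, and (1)_k (prefactor 3/5) is k! itself.
Consecutive-term ratio: r(k) = (-3/5) * (k-9) / [(k+5) (k+6) (k+1)] ; factor over Q: parameters, x = (-3/5), and C = 3/5.

Prefactor 3/5, argument -3/5: 1F2 with upper {-9} over lower {5, 6}. Verdict: terminating - upper parameter -9 makes this a finite sum (last index 9), evaluated exactly. Sum: 200411967112086281379/280560280000000000000.


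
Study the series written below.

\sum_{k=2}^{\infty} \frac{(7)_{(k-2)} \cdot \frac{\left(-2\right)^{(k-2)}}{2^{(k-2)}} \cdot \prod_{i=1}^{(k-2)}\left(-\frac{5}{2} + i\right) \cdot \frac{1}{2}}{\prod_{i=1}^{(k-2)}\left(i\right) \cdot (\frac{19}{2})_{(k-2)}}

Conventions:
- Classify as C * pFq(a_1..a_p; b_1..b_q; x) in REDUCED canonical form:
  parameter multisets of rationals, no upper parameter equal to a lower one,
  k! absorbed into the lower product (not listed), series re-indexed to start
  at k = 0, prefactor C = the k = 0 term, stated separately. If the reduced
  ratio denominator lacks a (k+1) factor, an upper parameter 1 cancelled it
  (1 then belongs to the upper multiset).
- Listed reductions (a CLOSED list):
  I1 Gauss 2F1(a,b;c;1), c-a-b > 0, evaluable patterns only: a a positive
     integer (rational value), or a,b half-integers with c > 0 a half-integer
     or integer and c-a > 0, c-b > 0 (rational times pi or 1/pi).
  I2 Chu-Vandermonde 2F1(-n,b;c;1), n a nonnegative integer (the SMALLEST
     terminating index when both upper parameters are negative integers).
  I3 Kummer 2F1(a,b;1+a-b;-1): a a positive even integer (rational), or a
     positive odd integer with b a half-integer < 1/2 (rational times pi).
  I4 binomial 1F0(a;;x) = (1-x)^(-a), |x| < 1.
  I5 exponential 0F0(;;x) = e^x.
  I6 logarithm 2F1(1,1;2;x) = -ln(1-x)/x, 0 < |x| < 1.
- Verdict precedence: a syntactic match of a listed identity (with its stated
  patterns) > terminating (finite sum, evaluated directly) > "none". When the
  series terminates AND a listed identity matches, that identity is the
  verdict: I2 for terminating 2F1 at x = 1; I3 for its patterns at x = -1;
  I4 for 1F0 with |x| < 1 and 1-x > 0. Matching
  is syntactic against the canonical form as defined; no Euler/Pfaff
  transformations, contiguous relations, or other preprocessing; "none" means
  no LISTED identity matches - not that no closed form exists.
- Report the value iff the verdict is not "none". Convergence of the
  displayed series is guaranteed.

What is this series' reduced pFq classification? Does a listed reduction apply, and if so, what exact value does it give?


The tell: with t_0 = \frac{1}{2}, the running product (prefactor 1/2) telescopes to a rising factorial.
Adjacent-term ratio: r(k) = -1 * (k-\frac{3}{2}) (k+7) / [(k+\frac{19}{2}) (k+1)] ; factor over Q: parameters, x = -1, and C = \frac{1}{2}.

At argument -1: a 2F1 with upper {-\frac{3}{2}, 7}, lower {\frac{19}{2}}, scaled by C = \frac{1}{2}. Verdict: Kummer's theorem (I3) applies (x = -1; c = \frac{19}{2} equals 1+a-b for upper {-\frac{3}{2}, 7}: listed pattern). Value: \frac{765765}{2097152} \cdot \pi.


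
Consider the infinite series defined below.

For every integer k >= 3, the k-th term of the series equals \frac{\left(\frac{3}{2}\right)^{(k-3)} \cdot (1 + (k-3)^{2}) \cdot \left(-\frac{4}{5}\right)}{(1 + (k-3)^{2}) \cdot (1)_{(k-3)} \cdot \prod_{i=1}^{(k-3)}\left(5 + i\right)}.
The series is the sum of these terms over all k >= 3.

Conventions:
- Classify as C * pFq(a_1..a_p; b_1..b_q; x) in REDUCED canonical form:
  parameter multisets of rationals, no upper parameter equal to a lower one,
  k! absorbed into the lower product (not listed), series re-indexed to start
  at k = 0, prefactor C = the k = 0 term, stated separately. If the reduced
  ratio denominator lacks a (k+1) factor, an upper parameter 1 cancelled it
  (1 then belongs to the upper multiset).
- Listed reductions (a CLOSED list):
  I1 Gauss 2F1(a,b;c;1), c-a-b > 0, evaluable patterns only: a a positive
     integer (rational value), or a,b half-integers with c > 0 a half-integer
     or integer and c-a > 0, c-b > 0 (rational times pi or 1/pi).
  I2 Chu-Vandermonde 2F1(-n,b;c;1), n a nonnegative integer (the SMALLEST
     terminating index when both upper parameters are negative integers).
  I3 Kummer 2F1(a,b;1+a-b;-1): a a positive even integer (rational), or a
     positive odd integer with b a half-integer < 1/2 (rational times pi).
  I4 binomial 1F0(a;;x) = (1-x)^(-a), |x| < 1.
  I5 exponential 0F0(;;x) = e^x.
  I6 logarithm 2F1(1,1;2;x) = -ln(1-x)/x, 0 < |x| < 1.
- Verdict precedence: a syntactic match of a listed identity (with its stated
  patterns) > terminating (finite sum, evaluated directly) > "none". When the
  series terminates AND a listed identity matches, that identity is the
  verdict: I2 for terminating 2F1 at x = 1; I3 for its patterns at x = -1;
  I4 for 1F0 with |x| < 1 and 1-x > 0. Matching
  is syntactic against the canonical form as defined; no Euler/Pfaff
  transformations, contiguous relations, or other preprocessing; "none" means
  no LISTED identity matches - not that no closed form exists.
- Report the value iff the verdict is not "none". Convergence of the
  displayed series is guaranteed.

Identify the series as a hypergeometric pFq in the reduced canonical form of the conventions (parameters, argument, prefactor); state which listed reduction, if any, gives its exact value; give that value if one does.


Prefactor -\frac{4}{5}, argument \frac{3}{2}: 0F1 with upper {-} over lower {6}. Verdict: none - this 0F1 at x = \frac{3}{2} matches no listed pattern, and upper {-} holds no stopper.

First insight: t_0 = -\frac{4}{5} here, and the lower running product (C = -4/5, x = 3/2) is a rising factorial.
Term ratio: r(k) = \frac{3}{2} * 1 / [(k+6) (k+1)] ; factor over Q: parameters, x = \frac{3}{2}, and C = -\frac{4}{5}.
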